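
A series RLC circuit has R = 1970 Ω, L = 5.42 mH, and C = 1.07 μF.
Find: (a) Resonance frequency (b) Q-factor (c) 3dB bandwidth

Step 1 — Resonance: ω₀ = 1/√(LC) = 1/√(0.00542·1.07e-06) = 1.313e+04 rad/s.
Step 2 — f₀ = ω₀/(2π) = 2090 Hz.
Step 3 — Series Q: Q = ω₀L/R = 1.313e+04·0.00542/1970 = 0.03613.
Step 4 — Bandwidth: Δω = ω₀/Q = 3.635e+05 rad/s; BW = Δω/(2π) = 5.785e+04 Hz.

(a) f₀ = 2090 Hz  (b) Q = 0.03613  (c) BW = 5.785e+04 Hz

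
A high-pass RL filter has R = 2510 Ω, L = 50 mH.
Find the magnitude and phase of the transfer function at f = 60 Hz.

Step 1 — Angular frequency: ω = 2π·60 = 377 rad/s.
Step 2 — Transfer function: H(jω) = jωL/(R + jωL).
Step 3 — Numerator jωL = j·18.85; denominator R + jωL = 2510 + j18.85.
Step 4 — H = 5.639e-05 + j0.007509.
Step 5 — Magnitude: |H| = 0.00751 (-42.5 dB); phase: φ = 89.6°.

|H| = 0.00751 (-42.5 dB), φ = 89.6°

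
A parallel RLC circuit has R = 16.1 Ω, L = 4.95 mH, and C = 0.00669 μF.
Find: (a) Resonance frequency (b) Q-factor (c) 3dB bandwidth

Step 1 — Resonance: ω₀ = 1/√(LC) = 1/√(0.00495·6.69e-09) = 1.738e+05 rad/s.
Step 2 — f₀ = ω₀/(2π) = 2.766e+04 Hz.
Step 3 — Parallel Q: Q = R/(ω₀L) = 16.1/(1.738e+05·0.00495) = 0.01872.
Step 4 — Bandwidth: Δω = ω₀/Q = 9.284e+06 rad/s; BW = Δω/(2π) = 1.478e+06 Hz.

(a) f₀ = 2.766e+04 Hz  (b) Q = 0.01872  (c) BW = 1.478e+06 Hz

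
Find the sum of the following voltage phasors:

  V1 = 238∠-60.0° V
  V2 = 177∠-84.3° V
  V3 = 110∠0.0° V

Step 1 — Convert each phasor to rectangular form:
  V1 = 238·(cos(-60.0°) + j·sin(-60.0°)) = 119 - j206.1 V
  V2 = 177·(cos(-84.3°) + j·sin(-84.3°)) = 17.58 - j176.1 V
  V3 = 110·(cos(0.0°) + j·sin(0.0°)) = 110 V
Step 2 — Sum components: V_total = 246.6 - j382.2 V.
Step 3 — Convert to polar: |V_total| = 454.9 V, ∠V_total = -57.2°.

V_total = 454.9∠-57.2° V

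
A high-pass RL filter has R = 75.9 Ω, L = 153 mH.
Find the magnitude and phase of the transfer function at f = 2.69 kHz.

Step 1 — Angular frequency: ω = 2π·2690 = 1.69e+04 rad/s.
Step 2 — Transfer function: H(jω) = jωL/(R + jωL).
Step 3 — Numerator jωL = j·2586; denominator R + jωL = 75.9 + j2586.
Step 4 — H = 0.9991 + j0.02933.
Step 5 — Magnitude: |H| = 0.9996 (-0.0 dB); phase: φ = 1.7°.

|H| = 0.9996 (-0.0 dB), φ = 1.7°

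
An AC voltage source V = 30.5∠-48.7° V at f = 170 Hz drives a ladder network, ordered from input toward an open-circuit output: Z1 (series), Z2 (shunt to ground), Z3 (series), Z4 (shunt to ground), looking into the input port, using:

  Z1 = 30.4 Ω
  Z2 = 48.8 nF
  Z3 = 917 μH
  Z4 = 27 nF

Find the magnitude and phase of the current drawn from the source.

Step 1 — Angular frequency: ω = 2π·f = 2π·170 = 1068 rad/s.
Step 2 — Component impedances:
  Z1: Z = R = 30.4 Ω
  Z2: Z = 1/(jωC) = -j/(ω·C) = 0 - j1.918e+04 Ω
  Z3: Z = jωL = j·1068·0.000917 = 0 + j0.9795 Ω
  Z4: Z = 1/(jωC) = -j/(ω·C) = 0 - j3.467e+04 Ω
Step 3 — Ladder network (open output): work backward from the far end, alternating series and parallel combinations. Z_in = 30.4 - j1.235e+04 Ω = 1.235e+04∠-89.9° Ω.
Step 4 — Source phasor: V = 30.5∠-48.7° V = 20.13 - j22.91 V.
Step 5 — Ohm's law: I = V / Z_total = (20.13 - j22.91) / (30.4 - j1.235e+04) = 0.001859 + j0.001625 A.
Step 6 — Convert to polar: |I| = 0.002469 A, ∠I = 41.2°.

I = 0.002469∠41.2° A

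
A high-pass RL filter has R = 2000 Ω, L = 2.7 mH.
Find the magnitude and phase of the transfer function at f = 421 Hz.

Step 1 — Angular frequency: ω = 2π·421 = 2645 rad/s.
Step 2 — Transfer function: H(jω) = jωL/(R + jωL).
Step 3 — Numerator jωL = j·7.142; denominator R + jωL = 2000 + j7.142.
Step 4 — H = 1.275e-05 + j0.003571.
Step 5 — Magnitude: |H| = 0.003571 (-48.9 dB); phase: φ = 89.8°.

|H| = 0.003571 (-48.9 dB), φ = 89.8°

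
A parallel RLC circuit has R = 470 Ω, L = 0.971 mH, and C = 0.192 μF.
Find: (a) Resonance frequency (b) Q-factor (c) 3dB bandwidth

Step 1 — Resonance: ω₀ = 1/√(LC) = 1/√(0.000971·1.92e-07) = 7.324e+04 rad/s.
Step 2 — f₀ = ω₀/(2π) = 1.166e+04 Hz.
Step 3 — Parallel Q: Q = R/(ω₀L) = 470/(7.324e+04·0.000971) = 6.609.
Step 4 — Bandwidth: Δω = ω₀/Q = 1.108e+04 rad/s; BW = Δω/(2π) = 1764 Hz.

(a) f₀ = 1.166e+04 Hz  (b) Q = 6.609  (c) BW = 1764 Hz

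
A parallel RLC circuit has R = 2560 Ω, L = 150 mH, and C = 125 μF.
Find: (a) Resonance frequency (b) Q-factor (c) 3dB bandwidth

Step 1 — Resonance: ω₀ = 1/√(LC) = 1/√(0.15·0.000125) = 230.9 rad/s.
Step 2 — f₀ = ω₀/(2π) = 36.76 Hz.
Step 3 — Parallel Q: Q = R/(ω₀L) = 2560/(230.9·0.15) = 73.9.
Step 4 — Bandwidth: Δω = ω₀/Q = 3.125 rad/s; BW = Δω/(2π) = 0.4974 Hz.

(a) f₀ = 36.76 Hz  (b) Q = 73.9  (c) BW = 0.4974 Hz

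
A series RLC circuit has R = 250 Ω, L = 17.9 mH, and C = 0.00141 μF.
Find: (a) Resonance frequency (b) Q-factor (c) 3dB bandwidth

Step 1 — Resonance: ω₀ = 1/√(LC) = 1/√(0.0179·1.41e-09) = 1.991e+05 rad/s.
Step 2 — f₀ = ω₀/(2π) = 3.168e+04 Hz.
Step 3 — Series Q: Q = ω₀L/R = 1.991e+05·0.0179/250 = 14.25.
Step 4 — Bandwidth: Δω = ω₀/Q = 1.397e+04 rad/s; BW = Δω/(2π) = 2223 Hz.

(a) f₀ = 3.168e+04 Hz  (b) Q = 14.25  (c) BW = 2223 Hz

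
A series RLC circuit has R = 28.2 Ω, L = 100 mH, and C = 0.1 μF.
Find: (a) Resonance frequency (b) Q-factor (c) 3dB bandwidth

Step 1 — Resonance condition Im(Z)=0 gives ω₀ = 1/√(LC).
Step 2 — ω₀ = 1/√(0.1·1e-07) = 1e+04 rad/s.
Step 3 — f₀ = ω₀/(2π) = 1592 Hz.
Step 4 — Series Q: Q = ω₀L/R = 1e+04·0.1/28.2 = 35.46.
Step 5 — 3dB bandwidth: Δω = ω₀/Q = 282 rad/s; BW = Δω/(2π) = 44.88 Hz.

(a) f₀ = 1592 Hz  (b) Q = 35.46  (c) BW = 44.88 Hz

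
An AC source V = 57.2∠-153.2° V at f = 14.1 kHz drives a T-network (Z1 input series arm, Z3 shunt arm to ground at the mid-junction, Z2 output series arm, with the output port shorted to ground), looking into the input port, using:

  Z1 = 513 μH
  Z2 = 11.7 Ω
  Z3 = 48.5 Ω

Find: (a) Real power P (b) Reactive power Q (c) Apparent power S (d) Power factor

Step 1 — Angular frequency: ω = 2π·f = 2π·1.41e+04 = 8.859e+04 rad/s.
Step 2 — Component impedances:
  Z1: Z = jωL = j·8.859e+04·0.000513 = 0 + j45.45 Ω
  Z2: Z = R = 11.7 Ω
  Z3: Z = R = 48.5 Ω
Step 3 — With the output port shorted to ground, the output series arm Z2 runs from the junction to ground; the shunt arm Z3 also runs from the junction to ground. They appear in parallel: Z3 || Z2 = 9.426 Ω.
Step 4 — Series with input arm Z1: Z_in = Z1 + (Z3 || Z2) = 9.426 + j45.45 Ω = 46.42∠78.3° Ω.
Step 5 — Source phasor: V = 57.2∠-153.2° V = -51.06 - j25.79 V.
Step 6 — Current: I = V / Z = -0.7674 + j0.9642 A = 1.232∠128.5° A.
Step 7 — Complex power: S = V·I* = 14.32 + j69.02 VA.
Step 8 — Real power: P = Re(S) = 14.32 W.
Step 9 — Reactive power: Q = Im(S) = 69.02 VAR.
Step 10 — Apparent power: |S| = 70.49 VA.
Step 11 — Power factor: PF = P/|S| = 0.2031 (lagging).

(a) P = 14.32 W  (b) Q = 69.02 VAR  (c) S = 70.49 VA  (d) PF = 0.2031 (lagging)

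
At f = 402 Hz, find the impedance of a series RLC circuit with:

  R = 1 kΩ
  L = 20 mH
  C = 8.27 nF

Step 1 — Angular frequency: ω = 2π·f = 2π·402 = 2526 rad/s.
Step 2 — Component impedances:
  R: Z = R = 1000 Ω
  L: Z = jωL = j·2526·0.02 = 0 + j50.52 Ω
  C: Z = 1/(jωC) = -j/(ω·C) = 0 - j4.787e+04 Ω
Step 3 — Series combination: Z_total = R + L + C = 1000 - j4.782e+04 Ω = 4.783e+04∠-88.8° Ω.

Z = 1000 - j4.782e+04 Ω = 4.783e+04∠-88.8° Ω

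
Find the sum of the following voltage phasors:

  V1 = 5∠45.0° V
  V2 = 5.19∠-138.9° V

Step 1 — Convert each phasor to rectangular form:
  V1 = 5·(cos(45.0°) + j·sin(45.0°)) = 3.536 + j3.536 V
  V2 = 5.19·(cos(-138.9°) + j·sin(-138.9°)) = -3.911 - j3.412 V
Step 2 — Sum components: V_total = -0.3755 + j0.1238 V.
Step 3 — Convert to polar: |V_total| = 0.3953 V, ∠V_total = 161.8°.

V_total = 0.3953∠161.8° V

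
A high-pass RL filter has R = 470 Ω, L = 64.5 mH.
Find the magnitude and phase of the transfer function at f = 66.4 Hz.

Step 1 — Angular frequency: ω = 2π·66.4 = 417.2 rad/s.
Step 2 — Transfer function: H(jω) = jωL/(R + jωL).
Step 3 — Numerator jωL = j·26.91; denominator R + jωL = 470 + j26.91.
Step 4 — H = 0.003267 + j0.05707.
Step 5 — Magnitude: |H| = 0.05716 (-24.9 dB); phase: φ = 86.7°.

|H| = 0.05716 (-24.9 dB), φ = 86.7°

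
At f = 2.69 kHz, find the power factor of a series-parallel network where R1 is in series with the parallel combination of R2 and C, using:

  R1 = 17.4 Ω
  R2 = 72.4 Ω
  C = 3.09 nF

Step 1 — Angular frequency: ω = 2π·f = 2π·2690 = 1.69e+04 rad/s.
Step 2 — Component impedances:
  R1: Z = R = 17.4 Ω
  R2: Z = R = 72.4 Ω
  C: Z = 1/(jωC) = -j/(ω·C) = 0 - j1.915e+04 Ω
Step 3 — Parallel branch: R2 || C = 1/(1/R2 + 1/C) = 72.4 - j0.2738 Ω.
Step 4 — Series with R1: Z_total = R1 + (R2 || C) = 89.8 - j0.2738 Ω = 89.8∠-0.2° Ω.
Step 5 — Power factor: PF = cos(φ) = Re(Z)/|Z| = 89.8/89.8 = 1.
Step 6 — Type: Im(Z) = -0.2738 ⇒ leading (phase φ = -0.2°).

PF = 1 (leading, φ = -0.2°)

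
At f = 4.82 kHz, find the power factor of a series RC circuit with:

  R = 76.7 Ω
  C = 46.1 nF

Step 1 — Angular frequency: ω = 2π·f = 2π·4820 = 3.028e+04 rad/s.
Step 2 — Component impedances:
  R: Z = R = 76.7 Ω
  C: Z = 1/(jωC) = -j/(ω·C) = 0 - j716.3 Ω
Step 3 — Series combination: Z_total = R + C = 76.7 - j716.3 Ω = 720.4∠-83.9° Ω.
Step 4 — Power factor: PF = cos(φ) = Re(Z)/|Z| = 76.7/720.4 = 0.1065.
Step 5 — Type: Im(Z) = -716.3 ⇒ leading (phase φ = -83.9°).

PF = 0.1065 (leading, φ = -83.9°)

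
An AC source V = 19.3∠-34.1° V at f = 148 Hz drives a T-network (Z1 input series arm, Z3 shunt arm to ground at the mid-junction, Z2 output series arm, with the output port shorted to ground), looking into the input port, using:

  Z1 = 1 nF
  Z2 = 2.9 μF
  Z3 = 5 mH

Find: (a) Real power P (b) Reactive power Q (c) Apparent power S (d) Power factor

Step 1 — Angular frequency: ω = 2π·f = 2π·148 = 929.9 rad/s.
Step 2 — Component impedances:
  Z1: Z = 1/(jωC) = -j/(ω·C) = 0 - j1.075e+06 Ω
  Z2: Z = 1/(jωC) = -j/(ω·C) = 0 - j370.8 Ω
  Z3: Z = jωL = j·929.9·0.005 = 0 + j4.65 Ω
Step 3 — With the output port shorted to ground, the output series arm Z2 runs from the junction to ground; the shunt arm Z3 also runs from the junction to ground. They appear in parallel: Z3 || Z2 = 0 + j4.709 Ω.
Step 4 — Series with input arm Z1: Z_in = Z1 + (Z3 || Z2) = 0 - j1.075e+06 Ω = 1.075e+06∠-90.0° Ω.
Step 5 — Source phasor: V = 19.3∠-34.1° V = 15.98 - j10.82 V.
Step 6 — Current: I = V / Z = 1.006e-05 + j1.486e-05 A = 1.795e-05∠55.9° A.
Step 7 — Complex power: S = V·I* = 0 - j0.0003464 VA.
Step 8 — Real power: P = Re(S) = 0 W.
Step 9 — Reactive power: Q = Im(S) = -0.0003464 VAR.
Step 10 — Apparent power: |S| = 0.0003464 VA.
Step 11 — Power factor: PF = P/|S| = 0 (leading).

(a) P = 0 W  (b) Q = -0.0003464 VAR  (c) S = 0.0003464 VA  (d) PF = 0 (leading)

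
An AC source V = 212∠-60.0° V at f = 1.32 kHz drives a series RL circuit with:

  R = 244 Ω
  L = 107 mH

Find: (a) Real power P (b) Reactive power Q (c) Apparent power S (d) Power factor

Step 1 — Angular frequency: ω = 2π·f = 2π·1320 = 8294 rad/s.
Step 2 — Component impedances:
  R: Z = R = 244 Ω
  L: Z = jωL = j·8294·0.107 = 0 + j887.4 Ω
Step 3 — Series combination: Z_total = R + L = 244 + j887.4 Ω = 920.4∠74.6° Ω.
Step 4 — Source phasor: V = 212∠-60.0° V = 106 - j183.6 V.
Step 5 — Current: I = V / Z = -0.1618 - j0.1639 A = 0.2303∠-134.6° A.
Step 6 — Complex power: S = V·I* = 12.95 + j47.09 VA.
Step 7 — Real power: P = Re(S) = 12.95 W.
Step 8 — Reactive power: Q = Im(S) = 47.09 VAR.
Step 9 — Apparent power: |S| = 48.83 VA.
Step 10 — Power factor: PF = P/|S| = 0.2651 (lagging).

(a) P = 12.95 W  (b) Q = 47.09 VAR  (c) S = 48.83 VA  (d) PF = 0.2651 (lagging)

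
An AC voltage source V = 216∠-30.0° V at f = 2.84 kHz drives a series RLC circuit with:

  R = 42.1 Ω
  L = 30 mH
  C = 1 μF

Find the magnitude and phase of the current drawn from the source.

Step 1 — Angular frequency: ω = 2π·f = 2π·2840 = 1.784e+04 rad/s.
Step 2 — Component impedances:
  R: Z = R = 42.1 Ω
  L: Z = jωL = j·1.784e+04·0.03 = 0 + j535.3 Ω
  C: Z = 1/(jωC) = -j/(ω·C) = 0 - j56.04 Ω
Step 3 — Series combination: Z_total = R + L + C = 42.1 + j479.3 Ω = 481.1∠85.0° Ω.
Step 4 — Source phasor: V = 216∠-30.0° V = 187.1 - j108 V.
Step 5 — Ohm's law: I = V / Z_total = (187.1 - j108) / (42.1 + j479.3) = -0.1896 - j0.4069 A.
Step 6 — Convert to polar: |I| = 0.4489 A, ∠I = -115.0°.

I = 0.4489∠-115.0° A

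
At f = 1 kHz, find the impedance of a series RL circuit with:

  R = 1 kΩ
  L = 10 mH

Step 1 — Angular frequency: ω = 2π·f = 2π·1000 = 6283 rad/s.
Step 2 — Component impedances:
  R: Z = R = 1000 Ω
  L: Z = jωL = j·6283·0.01 = 0 + j62.83 Ω
Step 3 — Series combination: Z_total = R + L = 1000 + j62.83 Ω = 1002∠3.6° Ω.

Z = 1000 + j62.83 Ω = 1002∠3.6° Ω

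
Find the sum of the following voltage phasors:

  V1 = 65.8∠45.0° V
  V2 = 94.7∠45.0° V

Step 1 — Convert each phasor to rectangular form:
  V1 = 65.8·(cos(45.0°) + j·sin(45.0°)) = 46.53 + j46.53 V
  V2 = 94.7·(cos(45.0°) + j·sin(45.0°)) = 66.96 + j66.96 V
Step 2 — Sum components: V_total = 113.5 + j113.5 V.
Step 3 — Convert to polar: |V_total| = 160.5 V, ∠V_total = 45.0°.

V_total = 160.5∠45.0° V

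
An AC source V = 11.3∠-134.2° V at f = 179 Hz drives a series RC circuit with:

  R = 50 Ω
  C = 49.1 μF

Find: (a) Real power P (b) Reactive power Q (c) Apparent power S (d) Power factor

Step 1 — Angular frequency: ω = 2π·f = 2π·179 = 1125 rad/s.
Step 2 — Component impedances:
  R: Z = R = 50 Ω
  C: Z = 1/(jωC) = -j/(ω·C) = 0 - j18.11 Ω
Step 3 — Series combination: Z_total = R + C = 50 - j18.11 Ω = 53.18∠-19.9° Ω.
Step 4 — Source phasor: V = 11.3∠-134.2° V = -7.878 - j8.101 V.
Step 5 — Current: I = V / Z = -0.08741 - j0.1937 A = 0.2125∠-114.3° A.
Step 6 — Complex power: S = V·I* = 2.258 - j0.8177 VA.
Step 7 — Real power: P = Re(S) = 2.258 W.
Step 8 — Reactive power: Q = Im(S) = -0.8177 VAR.
Step 9 — Apparent power: |S| = 2.401 VA.
Step 10 — Power factor: PF = P/|S| = 0.9402 (leading).

(a) P = 2.258 W  (b) Q = -0.8177 VAR  (c) S = 2.401 VA  (d) PF = 0.9402 (leading)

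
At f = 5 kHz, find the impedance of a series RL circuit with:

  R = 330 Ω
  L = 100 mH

Step 1 — Angular frequency: ω = 2π·f = 2π·5000 = 3.142e+04 rad/s.
Step 2 — Component impedances:
  R: Z = R = 330 Ω
  L: Z = jωL = j·3.142e+04·0.1 = 0 + j3142 Ω
Step 3 — Series combination: Z_total = R + L = 330 + j3142 Ω = 3159∠84.0° Ω.

Z = 330 + j3142 Ω = 3159∠84.0° Ω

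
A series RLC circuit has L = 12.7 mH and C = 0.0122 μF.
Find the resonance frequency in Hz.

Step 1 — Resonance condition Im(Z)=0 gives ω₀ = 1/√(LC).
Step 2 — ω₀ = 1/√(0.0127·1.22e-08) = 8.034e+04 rad/s.
Step 3 — f₀ = ω₀/(2π) = 1.279e+04 Hz.

f₀ = 1.279e+04 Hz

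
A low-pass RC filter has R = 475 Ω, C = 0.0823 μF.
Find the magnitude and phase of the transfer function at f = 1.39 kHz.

Step 1 — Angular frequency: ω = 2π·1390 = 8734 rad/s.
Step 2 — Transfer function: H(jω) = 1/(1 + jωRC).
Step 3 — Denominator: 1 + jωRC = 1 + j·8734·475·8.23e-08 = 1 + j0.3414.
Step 4 — H = 0.8956 - j0.3058.
Step 5 — Magnitude: |H| = 0.9464 (-0.5 dB); phase: φ = -18.9°.

|H| = 0.9464 (-0.5 dB), φ = -18.9°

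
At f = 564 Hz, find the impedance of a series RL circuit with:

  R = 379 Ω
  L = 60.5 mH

Step 1 — Angular frequency: ω = 2π·f = 2π·564 = 3544 rad/s.
Step 2 — Component impedances:
  R: Z = R = 379 Ω
  L: Z = jωL = j·3544·0.0605 = 0 + j214.4 Ω
Step 3 — Series combination: Z_total = R + L = 379 + j214.4 Ω = 435.4∠29.5° Ω.

Z = 379 + j214.4 Ω = 435.4∠29.5° Ω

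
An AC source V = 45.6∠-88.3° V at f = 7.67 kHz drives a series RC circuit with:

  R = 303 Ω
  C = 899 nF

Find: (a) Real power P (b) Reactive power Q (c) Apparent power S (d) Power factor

Step 1 — Angular frequency: ω = 2π·f = 2π·7670 = 4.819e+04 rad/s.
Step 2 — Component impedances:
  R: Z = R = 303 Ω
  C: Z = 1/(jωC) = -j/(ω·C) = 0 - j23.08 Ω
Step 3 — Series combination: Z_total = R + C = 303 - j23.08 Ω = 303.9∠-4.4° Ω.
Step 4 — Source phasor: V = 45.6∠-88.3° V = 1.353 - j45.58 V.
Step 5 — Current: I = V / Z = 0.01583 - j0.1492 A = 0.1501∠-83.9° A.
Step 6 — Complex power: S = V·I* = 6.823 - j0.5198 VA.
Step 7 — Real power: P = Re(S) = 6.823 W.
Step 8 — Reactive power: Q = Im(S) = -0.5198 VAR.
Step 9 — Apparent power: |S| = 6.843 VA.
Step 10 — Power factor: PF = P/|S| = 0.9971 (leading).

(a) P = 6.823 W  (b) Q = -0.5198 VAR  (c) S = 6.843 VA  (d) PF = 0.9971 (leading)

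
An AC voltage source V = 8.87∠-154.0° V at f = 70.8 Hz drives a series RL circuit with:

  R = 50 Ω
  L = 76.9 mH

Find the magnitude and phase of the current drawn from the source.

Step 1 — Angular frequency: ω = 2π·f = 2π·70.8 = 444.8 rad/s.
Step 2 — Component impedances:
  R: Z = R = 50 Ω
  L: Z = jωL = j·444.8·0.0769 = 0 + j34.21 Ω
Step 3 — Series combination: Z_total = R + L = 50 + j34.21 Ω = 60.58∠34.4° Ω.
Step 4 — Source phasor: V = 8.87∠-154.0° V = -7.972 - j3.888 V.
Step 5 — Ohm's law: I = V / Z_total = (-7.972 - j3.888) / (50 + j34.21) = -0.1448 + j0.02134 A.
Step 6 — Convert to polar: |I| = 0.1464 A, ∠I = 171.6°.

I = 0.1464∠171.6° A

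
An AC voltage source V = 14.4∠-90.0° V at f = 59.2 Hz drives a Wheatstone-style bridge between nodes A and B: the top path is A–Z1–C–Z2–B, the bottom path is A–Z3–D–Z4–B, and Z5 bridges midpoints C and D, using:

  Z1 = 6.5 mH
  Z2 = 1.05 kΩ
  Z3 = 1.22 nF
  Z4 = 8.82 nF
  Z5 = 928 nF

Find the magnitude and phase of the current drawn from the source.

Step 1 — Angular frequency: ω = 2π·f = 2π·59.2 = 372 rad/s.
Step 2 — Component impedances:
  Z1: Z = jωL = j·372·0.0065 = 0 + j2.418 Ω
  Z2: Z = R = 1050 Ω
  Z3: Z = 1/(jωC) = -j/(ω·C) = 0 - j2.204e+06 Ω
  Z4: Z = 1/(jωC) = -j/(ω·C) = 0 - j3.048e+05 Ω
  Z5: Z = 1/(jωC) = -j/(ω·C) = 0 - j2897 Ω
Step 3 — Bridge requires nodal analysis (the Z5 bridge couples midpoints C and D, so the two paths cannot be reduced to a simple series/parallel combination). Setting node B to ground and injecting 1 A at node A, the 3-node admittance system at A, C, D solves to V_A = Z_AB = 1050 - j1.165 Ω = 1050∠-0.1° Ω.
Step 4 — Source phasor: V = 14.4∠-90.0° V = 0 - j14.4 V.
Step 5 — Ohm's law: I = V / Z_total = (0 - j14.4) / (1050 - j1.165) = 1.522e-05 - j0.01371 A.
Step 6 — Convert to polar: |I| = 0.01371 A, ∠I = -89.9°.

I = 0.01371∠-89.9° A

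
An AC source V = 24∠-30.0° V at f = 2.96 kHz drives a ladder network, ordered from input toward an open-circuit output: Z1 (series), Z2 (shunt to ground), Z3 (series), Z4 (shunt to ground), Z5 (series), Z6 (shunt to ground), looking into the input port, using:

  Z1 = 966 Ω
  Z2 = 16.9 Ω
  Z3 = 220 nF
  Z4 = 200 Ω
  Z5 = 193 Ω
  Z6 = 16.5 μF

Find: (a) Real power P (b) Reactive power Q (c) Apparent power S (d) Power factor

Step 1 — Angular frequency: ω = 2π·f = 2π·2960 = 1.86e+04 rad/s.
Step 2 — Component impedances:
  Z1: Z = R = 966 Ω
  Z2: Z = R = 16.9 Ω
  Z3: Z = 1/(jωC) = -j/(ω·C) = 0 - j244.4 Ω
  Z4: Z = R = 200 Ω
  Z5: Z = R = 193 Ω
  Z6: Z = 1/(jωC) = -j/(ω·C) = 0 - j3.259 Ω
Step 3 — Ladder network (open output): work backward from the far end, alternating series and parallel combinations. Z_in = 982.5 - j0.9543 Ω = 982.5∠-0.1° Ω.
Step 4 — Source phasor: V = 24∠-30.0° V = 20.78 - j12 V.
Step 5 — Current: I = V / Z = 0.02117 - j0.01219 A = 0.02443∠-29.9° A.
Step 6 — Complex power: S = V·I* = 0.5863 - j0.0005695 VA.
Step 7 — Real power: P = Re(S) = 0.5863 W.
Step 8 — Reactive power: Q = Im(S) = -0.0005695 VAR.
Step 9 — Apparent power: |S| = 0.5863 VA.
Step 10 — Power factor: PF = P/|S| = 1 (leading).

(a) P = 0.5863 W  (b) Q = -0.0005695 VAR  (c) S = 0.5863 VA  (d) PF = 1 (leading)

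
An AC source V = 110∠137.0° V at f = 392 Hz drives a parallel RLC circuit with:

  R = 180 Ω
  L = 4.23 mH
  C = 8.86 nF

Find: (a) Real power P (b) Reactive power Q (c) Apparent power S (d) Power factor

Step 1 — Angular frequency: ω = 2π·f = 2π·392 = 2463 rad/s.
Step 2 — Component impedances:
  R: Z = R = 180 Ω
  L: Z = jωL = j·2463·0.00423 = 0 + j10.42 Ω
  C: Z = 1/(jωC) = -j/(ω·C) = 0 - j4.582e+04 Ω
Step 3 — Parallel combination: 1/Z_total = 1/R + 1/L + 1/C; Z_total = 0.6013 + j10.39 Ω = 10.4∠86.7° Ω.
Step 4 — Source phasor: V = 110∠137.0° V = -80.45 + j75.02 V.
Step 5 — Current: I = V / Z = 6.752 + j8.137 A = 10.57∠50.3° A.
Step 6 — Complex power: S = V·I* = 67.22 + j1161 VA.
Step 7 — Real power: P = Re(S) = 67.22 W.
Step 8 — Reactive power: Q = Im(S) = 1161 VAR.
Step 9 — Apparent power: |S| = 1163 VA.
Step 10 — Power factor: PF = P/|S| = 0.0578 (lagging).

(a) P = 67.22 W  (b) Q = 1161 VAR  (c) S = 1163 VA  (d) PF = 0.0578 (lagging)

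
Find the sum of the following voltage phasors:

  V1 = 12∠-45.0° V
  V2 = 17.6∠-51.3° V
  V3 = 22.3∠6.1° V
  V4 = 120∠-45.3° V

Step 1 — Convert each phasor to rectangular form:
  V1 = 12·(cos(-45.0°) + j·sin(-45.0°)) = 8.485 - j8.485 V
  V2 = 17.6·(cos(-51.3°) + j·sin(-51.3°)) = 11 - j13.74 V
  V3 = 22.3·(cos(6.1°) + j·sin(6.1°)) = 22.17 + j2.37 V
  V4 = 120·(cos(-45.3°) + j·sin(-45.3°)) = 84.41 - j85.3 V
Step 2 — Sum components: V_total = 126.1 - j105.1 V.
Step 3 — Convert to polar: |V_total| = 164.2 V, ∠V_total = -39.8°.

V_total = 164.2∠-39.8° V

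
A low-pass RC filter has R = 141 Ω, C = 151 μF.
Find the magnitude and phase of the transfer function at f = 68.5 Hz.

Step 1 — Angular frequency: ω = 2π·68.5 = 430.4 rad/s.
Step 2 — Transfer function: H(jω) = 1/(1 + jωRC).
Step 3 — Denominator: 1 + jωRC = 1 + j·430.4·141·0.000151 = 1 + j9.164.
Step 4 — H = 0.01177 - j0.1078.
Step 5 — Magnitude: |H| = 0.1085 (-19.3 dB); phase: φ = -83.8°.

|H| = 0.1085 (-19.3 dB), φ = -83.8°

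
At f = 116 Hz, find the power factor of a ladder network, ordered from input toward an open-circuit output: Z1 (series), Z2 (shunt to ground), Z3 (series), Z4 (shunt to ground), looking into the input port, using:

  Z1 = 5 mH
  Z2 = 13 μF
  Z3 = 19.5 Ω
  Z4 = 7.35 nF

Step 1 — Angular frequency: ω = 2π·f = 2π·116 = 728.8 rad/s.
Step 2 — Component impedances:
  Z1: Z = jωL = j·728.8·0.005 = 0 + j3.644 Ω
  Z2: Z = 1/(jωC) = -j/(ω·C) = 0 - j105.5 Ω
  Z3: Z = R = 19.5 Ω
  Z4: Z = 1/(jωC) = -j/(ω·C) = 0 - j1.867e+05 Ω
Step 3 — Ladder network (open output): work backward from the far end, alternating series and parallel combinations. Z_in = 6.226e-06 - j101.8 Ω = 101.8∠-90.0° Ω.
Step 4 — Power factor: PF = cos(φ) = Re(Z)/|Z| = 6.2263e-06/101.84 = 6.114e-08.
Step 5 — Type: Im(Z) = -101.8 ⇒ leading (phase φ = -90.0°).

PF = 6.114e-08 (leading, φ = -90.0°)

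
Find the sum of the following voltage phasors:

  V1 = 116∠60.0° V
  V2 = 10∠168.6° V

Step 1 — Convert each phasor to rectangular form:
  V1 = 116·(cos(60.0°) + j·sin(60.0°)) = 58 + j100.5 V
  V2 = 10·(cos(168.6°) + j·sin(168.6°)) = -9.803 + j1.977 V
Step 2 — Sum components: V_total = 48.2 + j102.4 V.
Step 3 — Convert to polar: |V_total| = 113.2 V, ∠V_total = 64.8°.

V_total = 113.2∠64.8° V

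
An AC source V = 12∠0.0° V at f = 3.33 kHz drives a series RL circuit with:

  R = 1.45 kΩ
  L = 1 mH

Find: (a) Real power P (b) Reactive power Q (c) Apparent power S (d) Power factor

Step 1 — Angular frequency: ω = 2π·f = 2π·3330 = 2.092e+04 rad/s.
Step 2 — Component impedances:
  R: Z = R = 1450 Ω
  L: Z = jωL = j·2.092e+04·0.001 = 0 + j20.92 Ω
Step 3 — Series combination: Z_total = R + L = 1450 + j20.92 Ω = 1450∠0.8° Ω.
Step 4 — Source phasor: V = 12∠0.0° V = 12 V.
Step 5 — Current: I = V / Z = 0.008274 - j0.0001194 A = 0.008275∠-0.8° A.
Step 6 — Complex power: S = V·I* = 0.09929 + j0.001433 VA.
Step 7 — Real power: P = Re(S) = 0.09929 W.
Step 8 — Reactive power: Q = Im(S) = 0.001433 VAR.
Step 9 — Apparent power: |S| = 0.0993 VA.
Step 10 — Power factor: PF = P/|S| = 0.9999 (lagging).

(a) P = 0.09929 W  (b) Q = 0.001433 VAR  (c) S = 0.0993 VA  (d) PF = 0.9999 (lagging)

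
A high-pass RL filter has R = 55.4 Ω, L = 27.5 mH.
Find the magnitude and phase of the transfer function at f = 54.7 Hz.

Step 1 — Angular frequency: ω = 2π·54.7 = 343.7 rad/s.
Step 2 — Transfer function: H(jω) = jωL/(R + jωL).
Step 3 — Numerator jωL = j·9.451; denominator R + jωL = 55.4 + j9.451.
Step 4 — H = 0.02828 + j0.1658.
Step 5 — Magnitude: |H| = 0.1682 (-15.5 dB); phase: φ = 80.3°.

|H| = 0.1682 (-15.5 dB), φ = 80.3°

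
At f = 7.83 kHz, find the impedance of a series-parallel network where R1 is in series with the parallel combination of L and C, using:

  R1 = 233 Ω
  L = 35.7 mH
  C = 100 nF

Step 1 — Angular frequency: ω = 2π·f = 2π·7830 = 4.92e+04 rad/s.
Step 2 — Component impedances:
  R1: Z = R = 233 Ω
  L: Z = jωL = j·4.92e+04·0.0357 = 0 + j1756 Ω
  C: Z = 1/(jωC) = -j/(ω·C) = 0 - j203.3 Ω
Step 3 — Parallel branch: L || C = 1/(1/L + 1/C) = 0 - j229.9 Ω.
Step 4 — Series with R1: Z_total = R1 + (L || C) = 233 - j229.9 Ω = 327.3∠-44.6° Ω.

Z = 233 - j229.9 Ω = 327.3∠-44.6° Ω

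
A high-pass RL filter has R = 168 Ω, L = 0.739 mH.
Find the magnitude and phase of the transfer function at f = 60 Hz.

Step 1 — Angular frequency: ω = 2π·60 = 377 rad/s.
Step 2 — Transfer function: H(jω) = jωL/(R + jωL).
Step 3 — Numerator jωL = j·0.2786; denominator R + jωL = 168 + j0.2786.
Step 4 — H = 2.75e-06 + j0.001658.
Step 5 — Magnitude: |H| = 0.001658 (-55.6 dB); phase: φ = 89.9°.

|H| = 0.001658 (-55.6 dB), φ = 89.9°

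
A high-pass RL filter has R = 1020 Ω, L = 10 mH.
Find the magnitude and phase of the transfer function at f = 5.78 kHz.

Step 1 — Angular frequency: ω = 2π·5780 = 3.632e+04 rad/s.
Step 2 — Transfer function: H(jω) = jωL/(R + jωL).
Step 3 — Numerator jωL = j·363.2; denominator R + jωL = 1020 + j363.2.
Step 4 — H = 0.1125 + j0.316.
Step 5 — Magnitude: |H| = 0.3354 (-9.5 dB); phase: φ = 70.4°.

|H| = 0.3354 (-9.5 dB), φ = 70.4°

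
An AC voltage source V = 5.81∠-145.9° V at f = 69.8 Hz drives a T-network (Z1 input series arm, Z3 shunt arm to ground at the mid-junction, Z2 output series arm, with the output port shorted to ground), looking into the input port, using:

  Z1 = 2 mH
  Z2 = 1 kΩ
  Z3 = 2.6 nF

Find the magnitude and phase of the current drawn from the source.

Step 1 — Angular frequency: ω = 2π·f = 2π·69.8 = 438.6 rad/s.
Step 2 — Component impedances:
  Z1: Z = jωL = j·438.6·0.002 = 0 + j0.8771 Ω
  Z2: Z = R = 1000 Ω
  Z3: Z = 1/(jωC) = -j/(ω·C) = 0 - j8.77e+05 Ω
Step 3 — With the output port shorted to ground, the output series arm Z2 runs from the junction to ground; the shunt arm Z3 also runs from the junction to ground. They appear in parallel: Z3 || Z2 = 1000 - j1.14 Ω.
Step 4 — Series with input arm Z1: Z_in = Z1 + (Z3 || Z2) = 1000 - j0.2631 Ω = 1000∠-0.0° Ω.
Step 5 — Source phasor: V = 5.81∠-145.9° V = -4.811 - j3.257 V.
Step 6 — Ohm's law: I = V / Z_total = (-4.811 - j3.257) / (1000 - j0.2631) = -0.00481 - j0.003259 A.
Step 7 — Convert to polar: |I| = 0.00581 A, ∠I = -145.9°.

I = 0.00581∠-145.9° A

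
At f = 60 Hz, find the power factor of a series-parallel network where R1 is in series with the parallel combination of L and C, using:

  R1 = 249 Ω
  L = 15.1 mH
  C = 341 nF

Step 1 — Angular frequency: ω = 2π·f = 2π·60 = 377 rad/s.
Step 2 — Component impedances:
  R1: Z = R = 249 Ω
  L: Z = jωL = j·377·0.0151 = 0 + j5.693 Ω
  C: Z = 1/(jωC) = -j/(ω·C) = 0 - j7779 Ω
Step 3 — Parallel branch: L || C = 1/(1/L + 1/C) = 0 + j5.697 Ω.
Step 4 — Series with R1: Z_total = R1 + (L || C) = 249 + j5.697 Ω = 249.1∠1.3° Ω.
Step 5 — Power factor: PF = cos(φ) = Re(Z)/|Z| = 249/249.07 = 0.9997.
Step 6 — Type: Im(Z) = 5.697 ⇒ lagging (phase φ = 1.3°).

PF = 0.9997 (lagging, φ = 1.3°)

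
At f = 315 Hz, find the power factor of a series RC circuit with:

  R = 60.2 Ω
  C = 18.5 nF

Step 1 — Angular frequency: ω = 2π·f = 2π·315 = 1979 rad/s.
Step 2 — Component impedances:
  R: Z = R = 60.2 Ω
  C: Z = 1/(jωC) = -j/(ω·C) = 0 - j2.731e+04 Ω
Step 3 — Series combination: Z_total = R + C = 60.2 - j2.731e+04 Ω = 2.731e+04∠-89.9° Ω.
Step 4 — Power factor: PF = cos(φ) = Re(Z)/|Z| = 60.2/2.731e+04 = 0.002204.
Step 5 — Type: Im(Z) = -2.731e+04 ⇒ leading (phase φ = -89.9°).

PF = 0.002204 (leading, φ = -89.9°)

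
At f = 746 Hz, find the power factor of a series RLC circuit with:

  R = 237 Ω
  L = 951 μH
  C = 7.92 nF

Step 1 — Angular frequency: ω = 2π·f = 2π·746 = 4687 rad/s.
Step 2 — Component impedances:
  R: Z = R = 237 Ω
  L: Z = jωL = j·4687·0.000951 = 0 + j4.458 Ω
  C: Z = 1/(jωC) = -j/(ω·C) = 0 - j2.694e+04 Ω
Step 3 — Series combination: Z_total = R + L + C = 237 - j2.693e+04 Ω = 2.693e+04∠-89.5° Ω.
Step 4 — Power factor: PF = cos(φ) = Re(Z)/|Z| = 237/26934 = 0.008799.
Step 5 — Type: Im(Z) = -2.693e+04 ⇒ leading (phase φ = -89.5°).

PF = 0.008799 (leading, φ = -89.5°)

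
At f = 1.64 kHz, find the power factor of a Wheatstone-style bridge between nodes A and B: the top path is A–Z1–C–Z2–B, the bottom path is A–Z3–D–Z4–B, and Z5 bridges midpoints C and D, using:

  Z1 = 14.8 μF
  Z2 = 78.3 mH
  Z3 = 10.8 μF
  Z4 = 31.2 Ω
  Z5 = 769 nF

Step 1 — Angular frequency: ω = 2π·f = 2π·1640 = 1.03e+04 rad/s.
Step 2 — Component impedances:
  Z1: Z = 1/(jωC) = -j/(ω·C) = 0 - j6.557 Ω
  Z2: Z = jωL = j·1.03e+04·0.0783 = 0 + j806.8 Ω
  Z3: Z = 1/(jωC) = -j/(ω·C) = 0 - j8.986 Ω
  Z4: Z = R = 31.2 Ω
  Z5: Z = 1/(jωC) = -j/(ω·C) = 0 - j126.2 Ω
Step 3 — Bridge requires nodal analysis (the Z5 bridge couples midpoints C and D, so the two paths cannot be reduced to a simple series/parallel combination). Setting node B to ground and injecting 1 A at node A, the 3-node admittance system at A, C, D solves to V_A = Z_AB = 31.78 - j7.246 Ω = 32.6∠-12.8° Ω.
Step 4 — Power factor: PF = cos(φ) = Re(Z)/|Z| = 31.784/32.599 = 0.975.
Step 5 — Type: Im(Z) = -7.246 ⇒ leading (phase φ = -12.8°).

PF = 0.975 (leading, φ = -12.8°)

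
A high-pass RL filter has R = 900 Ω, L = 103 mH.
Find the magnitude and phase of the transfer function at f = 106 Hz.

Step 1 — Angular frequency: ω = 2π·106 = 666 rad/s.
Step 2 — Transfer function: H(jω) = jωL/(R + jωL).
Step 3 — Numerator jωL = j·68.6; denominator R + jωL = 900 + j68.6.
Step 4 — H = 0.005776 + j0.07578.
Step 5 — Magnitude: |H| = 0.076 (-22.4 dB); phase: φ = 85.6°.

|H| = 0.076 (-22.4 dB), φ = 85.6°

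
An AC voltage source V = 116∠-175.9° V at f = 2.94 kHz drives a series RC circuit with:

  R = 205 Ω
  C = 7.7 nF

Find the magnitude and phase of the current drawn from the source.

Step 1 — Angular frequency: ω = 2π·f = 2π·2940 = 1.847e+04 rad/s.
Step 2 — Component impedances:
  R: Z = R = 205 Ω
  C: Z = 1/(jωC) = -j/(ω·C) = 0 - j7030 Ω
Step 3 — Series combination: Z_total = R + C = 205 - j7030 Ω = 7033∠-88.3° Ω.
Step 4 — Source phasor: V = 116∠-175.9° V = -115.7 - j8.294 V.
Step 5 — Ohm's law: I = V / Z_total = (-115.7 - j8.294) / (205 - j7030) = 0.0006992 - j0.01648 A.
Step 6 — Convert to polar: |I| = 0.01649 A, ∠I = -87.6°.

I = 0.01649∠-87.6° A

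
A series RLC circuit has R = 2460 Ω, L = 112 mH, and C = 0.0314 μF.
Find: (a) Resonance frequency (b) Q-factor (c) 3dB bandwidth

Step 1 — Resonance condition Im(Z)=0 gives ω₀ = 1/√(LC).
Step 2 — ω₀ = 1/√(0.112·3.14e-08) = 1.686e+04 rad/s.
Step 3 — f₀ = ω₀/(2π) = 2684 Hz.
Step 4 — Series Q: Q = ω₀L/R = 1.686e+04·0.112/2460 = 0.7677.
Step 5 — 3dB bandwidth: Δω = ω₀/Q = 2.196e+04 rad/s; BW = Δω/(2π) = 3496 Hz.

(a) f₀ = 2684 Hz  (b) Q = 0.7677  (c) BW = 3496 Hz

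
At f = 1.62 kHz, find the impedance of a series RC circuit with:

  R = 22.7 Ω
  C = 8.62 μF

Step 1 — Angular frequency: ω = 2π·f = 2π·1620 = 1.018e+04 rad/s.
Step 2 — Component impedances:
  R: Z = R = 22.7 Ω
  C: Z = 1/(jωC) = -j/(ω·C) = 0 - j11.4 Ω
Step 3 — Series combination: Z_total = R + C = 22.7 - j11.4 Ω = 25.4∠-26.7° Ω.

Z = 22.7 - j11.4 Ω = 25.4∠-26.7° Ω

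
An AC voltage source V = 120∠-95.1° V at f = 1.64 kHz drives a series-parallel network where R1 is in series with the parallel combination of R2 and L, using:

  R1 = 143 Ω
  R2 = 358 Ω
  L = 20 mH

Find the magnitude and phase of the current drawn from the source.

Step 1 — Angular frequency: ω = 2π·f = 2π·1640 = 1.03e+04 rad/s.
Step 2 — Component impedances:
  R1: Z = R = 143 Ω
  R2: Z = R = 358 Ω
  L: Z = jωL = j·1.03e+04·0.02 = 0 + j206.1 Ω
Step 3 — Parallel branch: R2 || L = 1/(1/R2 + 1/L) = 89.11 + j154.8 Ω.
Step 4 — Series with R1: Z_total = R1 + (R2 || L) = 232.1 + j154.8 Ω = 279∠33.7° Ω.
Step 5 — Source phasor: V = 120∠-95.1° V = -10.67 - j119.5 V.
Step 6 — Ohm's law: I = V / Z_total = (-10.67 - j119.5) / (232.1 + j154.8) = -0.2695 - j0.3352 A.
Step 7 — Convert to polar: |I| = 0.4301 A, ∠I = -128.8°.

I = 0.4301∠-128.8° A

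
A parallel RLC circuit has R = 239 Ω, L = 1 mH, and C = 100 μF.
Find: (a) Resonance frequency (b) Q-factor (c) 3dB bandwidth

Step 1 — Resonance: ω₀ = 1/√(LC) = 1/√(0.001·0.0001) = 3162 rad/s.
Step 2 — f₀ = ω₀/(2π) = 503.3 Hz.
Step 3 — Parallel Q: Q = R/(ω₀L) = 239/(3162·0.001) = 75.58.
Step 4 — Bandwidth: Δω = ω₀/Q = 41.84 rad/s; BW = Δω/(2π) = 6.659 Hz.

(a) f₀ = 503.3 Hz  (b) Q = 75.58  (c) BW = 6.659 Hz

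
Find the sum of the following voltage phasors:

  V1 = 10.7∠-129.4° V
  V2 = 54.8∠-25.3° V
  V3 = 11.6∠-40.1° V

Step 1 — Convert each phasor to rectangular form:
  V1 = 10.7·(cos(-129.4°) + j·sin(-129.4°)) = -6.792 - j8.268 V
  V2 = 54.8·(cos(-25.3°) + j·sin(-25.3°)) = 49.54 - j23.42 V
  V3 = 11.6·(cos(-40.1°) + j·sin(-40.1°)) = 8.873 - j7.472 V
Step 2 — Sum components: V_total = 51.63 - j39.16 V.
Step 3 — Convert to polar: |V_total| = 64.8 V, ∠V_total = -37.2°.

V_total = 64.8∠-37.2° V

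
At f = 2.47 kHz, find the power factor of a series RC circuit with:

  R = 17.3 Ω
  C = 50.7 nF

Step 1 — Angular frequency: ω = 2π·f = 2π·2470 = 1.552e+04 rad/s.
Step 2 — Component impedances:
  R: Z = R = 17.3 Ω
  C: Z = 1/(jωC) = -j/(ω·C) = 0 - j1271 Ω
Step 3 — Series combination: Z_total = R + C = 17.3 - j1271 Ω = 1271∠-89.2° Ω.
Step 4 — Power factor: PF = cos(φ) = Re(Z)/|Z| = 17.3/1271 = 0.01361.
Step 5 — Type: Im(Z) = -1271 ⇒ leading (phase φ = -89.2°).

PF = 0.01361 (leading, φ = -89.2°)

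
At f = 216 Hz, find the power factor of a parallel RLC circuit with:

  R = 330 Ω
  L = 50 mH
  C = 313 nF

Step 1 — Angular frequency: ω = 2π·f = 2π·216 = 1357 rad/s.
Step 2 — Component impedances:
  R: Z = R = 330 Ω
  L: Z = jωL = j·1357·0.05 = 0 + j67.86 Ω
  C: Z = 1/(jωC) = -j/(ω·C) = 0 - j2354 Ω
Step 3 — Parallel combination: 1/Z_total = 1/R + 1/L + 1/C; Z_total = 14.16 + j66.87 Ω = 68.36∠78.0° Ω.
Step 4 — Power factor: PF = cos(φ) = Re(Z)/|Z| = 14.16/68.36 = 0.2071.
Step 5 — Type: Im(Z) = 66.87 ⇒ lagging (phase φ = 78.0°).

PF = 0.2071 (lagging, φ = 78.0°)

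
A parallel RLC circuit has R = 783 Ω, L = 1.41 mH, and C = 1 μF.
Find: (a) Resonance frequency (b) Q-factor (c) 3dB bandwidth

Step 1 — Resonance: ω₀ = 1/√(LC) = 1/√(0.00141·1e-06) = 2.663e+04 rad/s.
Step 2 — f₀ = ω₀/(2π) = 4238 Hz.
Step 3 — Parallel Q: Q = R/(ω₀L) = 783/(2.663e+04·0.00141) = 20.85.
Step 4 — Bandwidth: Δω = ω₀/Q = 1277 rad/s; BW = Δω/(2π) = 203.3 Hz.

(a) f₀ = 4238 Hz  (b) Q = 20.85  (c) BW = 203.3 Hz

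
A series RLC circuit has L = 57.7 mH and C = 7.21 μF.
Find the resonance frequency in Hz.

Step 1 — Resonance condition Im(Z)=0 gives ω₀ = 1/√(LC).
Step 2 — ω₀ = 1/√(0.0577·7.21e-06) = 1550 rad/s.
Step 3 — f₀ = ω₀/(2π) = 246.8 Hz.

f₀ = 246.8 Hz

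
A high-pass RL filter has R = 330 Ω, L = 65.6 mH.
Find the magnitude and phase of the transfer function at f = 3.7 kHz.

Step 1 — Angular frequency: ω = 2π·3700 = 2.325e+04 rad/s.
Step 2 — Transfer function: H(jω) = jωL/(R + jωL).
Step 3 — Numerator jωL = j·1525; denominator R + jωL = 330 + j1525.
Step 4 — H = 0.9553 + j0.2067.
Step 5 — Magnitude: |H| = 0.9774 (-0.2 dB); phase: φ = 12.2°.

|H| = 0.9774 (-0.2 dB), φ = 12.2°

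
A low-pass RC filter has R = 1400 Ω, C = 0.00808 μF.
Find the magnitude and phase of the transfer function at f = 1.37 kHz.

Step 1 — Angular frequency: ω = 2π·1370 = 8608 rad/s.
Step 2 — Transfer function: H(jω) = 1/(1 + jωRC).
Step 3 — Denominator: 1 + jωRC = 1 + j·8608·1400·8.08e-09 = 1 + j0.09737.
Step 4 — H = 0.9906 - j0.09646.
Step 5 — Magnitude: |H| = 0.9953 (-0.0 dB); phase: φ = -5.6°.

|H| = 0.9953 (-0.0 dB), φ = -5.6°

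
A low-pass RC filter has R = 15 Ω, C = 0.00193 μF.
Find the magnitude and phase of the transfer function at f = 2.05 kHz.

Step 1 — Angular frequency: ω = 2π·2050 = 1.288e+04 rad/s.
Step 2 — Transfer function: H(jω) = 1/(1 + jωRC).
Step 3 — Denominator: 1 + jωRC = 1 + j·1.288e+04·15·1.93e-09 = 1 + j0.0003729.
Step 4 — H = 1 - j0.0003729.
Step 5 — Magnitude: |H| = 1 (-0.0 dB); phase: φ = -0.0°.

|H| = 1 (-0.0 dB), φ = -0.0°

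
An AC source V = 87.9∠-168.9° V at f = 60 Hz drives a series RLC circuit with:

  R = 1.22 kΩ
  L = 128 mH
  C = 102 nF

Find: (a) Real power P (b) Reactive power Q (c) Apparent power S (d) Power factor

Step 1 — Angular frequency: ω = 2π·f = 2π·60 = 377 rad/s.
Step 2 — Component impedances:
  R: Z = R = 1220 Ω
  L: Z = jωL = j·377·0.128 = 0 + j48.25 Ω
  C: Z = 1/(jωC) = -j/(ω·C) = 0 - j2.601e+04 Ω
Step 3 — Series combination: Z_total = R + L + C = 1220 - j2.596e+04 Ω = 2.599e+04∠-87.3° Ω.
Step 4 — Source phasor: V = 87.9∠-168.9° V = -86.26 - j16.92 V.
Step 5 — Current: I = V / Z = 0.0004947 - j0.003346 A = 0.003383∠-81.6° A.
Step 6 — Complex power: S = V·I* = 0.01396 - j0.297 VA.
Step 7 — Real power: P = Re(S) = 0.01396 W.
Step 8 — Reactive power: Q = Im(S) = -0.297 VAR.
Step 9 — Apparent power: |S| = 0.2973 VA.
Step 10 — Power factor: PF = P/|S| = 0.04695 (leading).

(a) P = 0.01396 W  (b) Q = -0.297 VAR  (c) S = 0.2973 VA  (d) PF = 0.04695 (leading)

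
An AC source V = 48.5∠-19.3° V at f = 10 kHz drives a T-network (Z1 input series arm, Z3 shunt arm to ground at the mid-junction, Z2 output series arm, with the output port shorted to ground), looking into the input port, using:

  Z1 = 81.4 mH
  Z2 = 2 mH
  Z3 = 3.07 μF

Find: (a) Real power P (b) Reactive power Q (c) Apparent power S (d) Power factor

Step 1 — Angular frequency: ω = 2π·f = 2π·1e+04 = 6.283e+04 rad/s.
Step 2 — Component impedances:
  Z1: Z = jωL = j·6.283e+04·0.0814 = 0 + j5115 Ω
  Z2: Z = jωL = j·6.283e+04·0.002 = 0 + j125.7 Ω
  Z3: Z = 1/(jωC) = -j/(ω·C) = 0 - j5.184 Ω
Step 3 — With the output port shorted to ground, the output series arm Z2 runs from the junction to ground; the shunt arm Z3 also runs from the junction to ground. They appear in parallel: Z3 || Z2 = 0 - j5.407 Ω.
Step 4 — Series with input arm Z1: Z_in = Z1 + (Z3 || Z2) = 0 + j5109 Ω = 5109∠90.0° Ω.
Step 5 — Source phasor: V = 48.5∠-19.3° V = 45.77 - j16.03 V.
Step 6 — Current: I = V / Z = -0.003138 - j0.008959 A = 0.009493∠-109.3° A.
Step 7 — Complex power: S = V·I* = 0 + j0.4604 VA.
Step 8 — Real power: P = Re(S) = 0 W.
Step 9 — Reactive power: Q = Im(S) = 0.4604 VAR.
Step 10 — Apparent power: |S| = 0.4604 VA.
Step 11 — Power factor: PF = P/|S| = 0 (lagging).

(a) P = 0 W  (b) Q = 0.4604 VAR  (c) S = 0.4604 VA  (d) PF = 0 (lagging)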